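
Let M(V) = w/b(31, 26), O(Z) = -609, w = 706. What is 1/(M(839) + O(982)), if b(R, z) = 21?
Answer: -21/12083 ≈ -0.0017380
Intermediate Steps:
M(V) = 706/21
1/(M(839) + O(982)) = 1/(706/21 - 609) = 1/(-12083/21) = -21/12083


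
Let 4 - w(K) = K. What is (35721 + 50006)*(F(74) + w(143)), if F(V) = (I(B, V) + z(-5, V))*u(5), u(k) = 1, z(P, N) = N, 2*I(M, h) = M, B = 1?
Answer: -11058783/2 ≈ -5.5294e+6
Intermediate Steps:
w(K) = 4 - K
I(M, h) = M/2
F(V) = 1/2 + V (F(V) = ((1/2)*1 + V)*1 = (1/2 + V)*1 = 1/2 + V)
(35721 + 50006)*(F(74) + w(143)) = (35721 + 50006)*((1/2 + 74) + (4 - 1*143)) = 85727*(149/2 + (4 - 143)) = 85727*(149/2 - 139) = 85727*(-129/2) = -11058783/2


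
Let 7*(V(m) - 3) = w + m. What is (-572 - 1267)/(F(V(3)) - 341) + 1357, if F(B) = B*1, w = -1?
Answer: 1073607/788 ≈ 1362.4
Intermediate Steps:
V(m) = 20/7 + m/7 (V(m) = 3 + (-1 + m)/7 = 3 + (-⅐ + m/7) = 20/7 + m/7)
F(B) = B
(-572 - 1267)/(F(V(3)) - 341) + 1357 = (-572 - 1267)/((20/7 + (⅐)*3) - 341) + 1357 = -1839/((20/7 + 3/7) - 341) + 1357 = -1839/(23/7 - 341) + 1357 = -1839/(-2364/7) + 1357 = -1839*(-7/2364) + 1357 = 4291/788 + 1357 = 1073607/788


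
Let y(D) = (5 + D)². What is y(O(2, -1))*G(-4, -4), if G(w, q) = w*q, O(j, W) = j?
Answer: 784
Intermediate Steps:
G(w, q) = q*w
y(O(2, -1))*G(-4, -4) = (5 + 2)²*(-4*(-4)) = 7²*16 = 49*16 = 784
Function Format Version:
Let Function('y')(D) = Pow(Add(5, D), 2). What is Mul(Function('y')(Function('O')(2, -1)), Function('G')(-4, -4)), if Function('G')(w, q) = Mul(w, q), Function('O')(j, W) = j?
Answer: 784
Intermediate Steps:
Function('G')(w, q) = Mul(q, w)
Mul(Function('y')(Function('O')(2, -1)), Function('G')(-4, -4)) = Mul(Pow(Add(5, 2), 2), Mul(-4, -4)) = Mul(Pow(7, 2), 16) = Mul(49, 16) = 784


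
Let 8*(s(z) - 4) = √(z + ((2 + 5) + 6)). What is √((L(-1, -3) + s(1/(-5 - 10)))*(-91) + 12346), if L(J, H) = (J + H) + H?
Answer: √(45428400 - 2730*√2910)/60 ≈ 112.15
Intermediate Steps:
L(J, H) = J + 2*H (L(J, H) = (H + J) + H = J + 2*H)
s(z) = 4 + √(13 + z)/8 (s(z) = 4 + √(z + ((2 + 5) + 6))/8 = 4 + √(z + (7 + 6))/8 = 4 + √(z + 13)/8 = 4 + √(13 + z)/8)
√((L(-1, -3) + s(1/(-5 - 10)))*(-91) + 12346) = √(((-1 + 2*(-3)) + (4 + √(13 + 1/(-5 - 10))/8))*(-91) + 12346) = √(((-1 - 6) + (4 + √(13 + 1/(-15))/8))*(-91) + 12346) = √((-7 + (4 + √(13 - 1/15)/8))*(-91) + 12346) = √((-7 + (4 + √(194/15)/8))*(-91) + 12346) = √((-7 + (4 + (√2910/15)/8))*(-91) + 12346) = √((-7 + (4 + √2910/120))*(-91) + 12346) = √((-3 + √2910/120)*(-91) + 12346) = √((273 - 91*√2910/120) + 12346) = √(12619 - 91*√2910/120)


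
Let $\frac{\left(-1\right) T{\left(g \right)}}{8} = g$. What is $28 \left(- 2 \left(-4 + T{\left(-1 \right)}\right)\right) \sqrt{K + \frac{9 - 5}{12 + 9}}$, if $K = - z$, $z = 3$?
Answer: $- \frac{32 i \sqrt{1239}}{3} \approx - 375.46 i$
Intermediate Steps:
$T{\left(g \right)} = - 8 g$
$K = -3$ ($K = \left(-1\right) 3 = -3$)
$28 \left(- 2 \left(-4 + T{\left(-1 \right)}\right)\right) \sqrt{K + \frac{9 - 5}{12 + 9}} = 28 \left(- 2 \left(-4 - -8\right)\right) \sqrt{-3 + \frac{9 - 5}{12 + 9}} = 28 \left(- 2 \left(-4 + 8\right)\right) \sqrt{-3 + \frac{4}{21}} = 28 \left(\left(-2\right) 4\right) \sqrt{-3 + 4 \cdot \frac{1}{21}} = 28 \left(-8\right) \sqrt{-3 + \frac{4}{21}} = - 224 \sqrt{- \frac{59}{21}} = - 224 \frac{i \sqrt{1239}}{21} = - \frac{32 i \sqrt{1239}}{3}$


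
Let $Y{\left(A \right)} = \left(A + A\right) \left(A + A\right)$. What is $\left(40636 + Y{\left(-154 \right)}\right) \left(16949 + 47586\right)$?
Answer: $8744492500$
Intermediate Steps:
$Y{\left(A \right)} = 4 A^{2}$ ($Y{\left(A \right)} = 2 A 2 A = 4 A^{2}$)
$\left(40636 + Y{\left(-154 \right)}\right) \left(16949 + 47586\right) = \left(40636 + 4 \left(-154\right)^{2}\right) \left(16949 + 47586\right) = \left(40636 + 4 \cdot 23716\right) 64535 = \left(40636 + 94864\right) 64535 = 135500 \cdot 64535 = 8744492500$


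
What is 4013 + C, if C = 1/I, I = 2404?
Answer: 9647253/2404 ≈ 4013.0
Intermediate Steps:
C = 1/2404 ≈ 0.00041597
4013 + C = 4013 + 1/2404 = 9647253/2404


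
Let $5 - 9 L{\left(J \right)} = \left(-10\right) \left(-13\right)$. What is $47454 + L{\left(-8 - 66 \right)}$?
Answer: $\frac{426961}{9} \approx 47440.0$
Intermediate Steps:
$L{\left(J \right)} = - \frac{125}{9}$ ($L{\left(J \right)} = \frac{5}{9} - \frac{\left(-10\right) \left(-13\right)}{9} = \frac{5}{9} - \frac{130}{9} = - \frac{125}{9}$)
$47454 + L{\left(-8 - 66 \right)} = 47454 - \frac{125}{9} = \frac{426961}{9}$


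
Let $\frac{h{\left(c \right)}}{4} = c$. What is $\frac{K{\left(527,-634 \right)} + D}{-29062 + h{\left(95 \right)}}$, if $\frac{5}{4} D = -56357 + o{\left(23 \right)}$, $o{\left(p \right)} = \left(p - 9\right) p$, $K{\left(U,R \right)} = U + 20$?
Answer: $\frac{44281}{28682} \approx 1.5439$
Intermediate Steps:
$K{\left(U,R \right)} = 20 + U$
$h{\left(c \right)} = 4 c$
$o{\left(p \right)} = p \left(-9 + p\right)$ ($o{\left(p \right)} = \left(-9 + p\right) p = p \left(-9 + p\right)$)
$D = -44828$ ($D = \frac{4 \left(-56357 + 23 \left(-9 + 23\right)\right)}{5} = \frac{4 \left(-56357 + 23 \cdot 14\right)}{5} = \frac{4 \left(-56357 + 322\right)}{5} = \frac{4}{5} \left(-56035\right) = -44828$)
$\frac{K{\left(527,-634 \right)} + D}{-29062 + h{\left(95 \right)}} = \frac{\left(20 + 527\right) - 44828}{-29062 + 4 \cdot 95} = \frac{547 - 44828}{-29062 + 380} = - \frac{44281}{-28682} = \left(-44281\right) \left(- \frac{1}{28682}\right) = \frac{44281}{28682}$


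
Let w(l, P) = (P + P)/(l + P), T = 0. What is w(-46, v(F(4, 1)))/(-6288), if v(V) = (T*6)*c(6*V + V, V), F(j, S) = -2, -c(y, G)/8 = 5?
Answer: 0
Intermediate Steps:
c(y, G) = -40 (c(y, G) = -8*5 = -40)
v(V) = 0 (v(V) = (0*6)*(-40) = 0*(-40) = 0)
w(l, P) = 2*P/(P + l) (w(l, P) = (2*P)/(P + l) = 2*P/(P + l))
w(-46, v(F(4, 1)))/(-6288) = (2*0/(0 - 46))/(-6288) = (2*0/(-46))*(-1/6288) = (2*0*(-1/46))*(-1/6288) = 0*(-1/6288) = 0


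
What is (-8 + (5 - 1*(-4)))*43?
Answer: 43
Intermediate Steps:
(-8 + (5 - 1*(-4)))*43 = (-8 + (5 + 4))*43 = (-8 + 9)*43 = 1*43 = 43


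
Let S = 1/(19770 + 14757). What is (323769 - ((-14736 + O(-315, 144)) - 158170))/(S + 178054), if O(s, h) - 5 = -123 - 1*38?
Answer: 17154083937/6147670459 ≈ 2.7903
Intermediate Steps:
O(s, h) = -156 (O(s, h) = 5 + (-123 - 1*38) = 5 + (-123 - 38) = 5 - 161 = -156)
S = 1/34527 ≈ 2.8963e-5
(323769 - ((-14736 + O(-315, 144)) - 158170))/(S + 178054) = (323769 - ((-14736 - 156) - 158170))/(1/34527 + 178054) = (323769 - (-14892 - 158170))/(6147670459/34527) = (323769 - 1*(-173062))*(34527/6147670459) = (323769 + 173062)*(34527/6147670459) = 496831*(34527/6147670459) = 17154083937/6147670459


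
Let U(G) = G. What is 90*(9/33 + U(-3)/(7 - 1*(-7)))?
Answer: 405/77 ≈ 5.2597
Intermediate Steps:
90*(9/33 + U(-3)/(7 - 1*(-7))) = 90*(9/33 - 3/(7 - 1*(-7))) = 90*(9*(1/33) - 3/(7 + 7)) = 90*(3/11 - 3/14) = 90*(9/154) = 405/77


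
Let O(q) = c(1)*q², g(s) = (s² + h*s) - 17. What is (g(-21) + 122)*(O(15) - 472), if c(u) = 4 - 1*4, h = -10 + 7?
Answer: -287448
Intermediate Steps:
h = -3
c(u) = 0 (c(u) = 4 - 4 = 0)
g(s) = -17 + s² - 3*s (g(s) = (s² - 3*s) - 17 = -17 + s² - 3*s)
O(q) = 0 (O(q) = 0*q² = 0)
(g(-21) + 122)*(O(15) - 472) = ((-17 + (-21)² - 3*(-21)) + 122)*(0 - 472) = ((-17 + 441 + 63) + 122)*(-472) = (487 + 122)*(-472) = 609*(-472) = -287448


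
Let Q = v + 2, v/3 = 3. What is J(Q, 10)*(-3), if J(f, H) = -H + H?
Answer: 0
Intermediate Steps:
v = 9 (v = 3*3 = 9)
Q = 11 (Q = 9 + 2 = 11)
J(f, H) = 0
J(Q, 10)*(-3) = 0*(-3) = 0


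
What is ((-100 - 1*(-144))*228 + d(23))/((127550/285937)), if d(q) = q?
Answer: 575019307/25510 ≈ 22541.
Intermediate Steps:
((-100 - 1*(-144))*228 + d(23))/((127550/285937)) = ((-100 - 1*(-144))*228 + 23)/((127550/285937)) = ((-100 + 144)*228 + 23)/((127550*(1/285937))) = (44*228 + 23)/(127550/285937) = (10032 + 23)*(285937/127550) = 10055*(285937/127550) = 575019307/25510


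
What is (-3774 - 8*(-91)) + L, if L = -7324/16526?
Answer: -25172760/8263 ≈ -3046.4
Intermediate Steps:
L = -3662/8263 (L = -7324*1/16526 = -3662/8263 ≈ -0.44318)
(-3774 - 8*(-91)) + L = (-3774 - 8*(-91)) - 3662/8263 = (-3774 + 728) - 3662/8263 = -3046 - 3662/8263 = -25172760/8263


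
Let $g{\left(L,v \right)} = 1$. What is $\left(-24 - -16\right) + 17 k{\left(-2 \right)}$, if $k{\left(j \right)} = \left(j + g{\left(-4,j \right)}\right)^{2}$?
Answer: $9$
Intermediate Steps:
$k{\left(j \right)} = \left(1 + j\right)^{2}$ ($k{\left(j \right)} = \left(j + 1\right)^{2} = \left(1 + j\right)^{2}$)
$\left(-24 - -16\right) + 17 k{\left(-2 \right)} = \left(-24 - -16\right) + 17 \left(1 - 2\right)^{2} = \left(-24 + 16\right) + 17 \left(-1\right)^{2} = -8 + 17 \cdot 1 = -8 + 17 = 9$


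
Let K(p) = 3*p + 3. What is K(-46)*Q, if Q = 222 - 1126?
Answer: 122040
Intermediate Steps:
K(p) = 3 + 3*p
Q = -904
K(-46)*Q = (3 + 3*(-46))*(-904) = (3 - 138)*(-904) = -135*(-904) = 122040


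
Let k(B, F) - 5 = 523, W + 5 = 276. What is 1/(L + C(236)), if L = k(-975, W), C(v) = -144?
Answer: 1/384 ≈ 0.0026042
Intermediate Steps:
W = 271 (W = -5 + 276 = 271)
k(B, F) = 528 (k(B, F) = 5 + 523 = 528)
L = 528
1/(L + C(236)) = 1/(528 - 144) = 1/384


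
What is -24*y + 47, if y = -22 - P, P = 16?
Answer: 959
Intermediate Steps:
y = -38 (y = -22 - 1*16 = -22 - 16 = -38)
-24*y + 47 = -24*(-38) + 47 = 912 + 47 = 959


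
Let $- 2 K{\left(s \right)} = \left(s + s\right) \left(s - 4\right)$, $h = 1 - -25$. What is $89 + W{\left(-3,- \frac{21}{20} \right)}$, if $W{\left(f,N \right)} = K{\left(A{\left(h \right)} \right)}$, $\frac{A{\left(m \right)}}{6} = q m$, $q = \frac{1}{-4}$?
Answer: $-1588$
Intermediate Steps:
$q = - \frac{1}{4} \approx -0.25$
$h = 26$ ($h = 1 + 25 = 26$)
$A{\left(m \right)} = - \frac{3 m}{2}$ ($A{\left(m \right)} = 6 \left(- \frac{m}{4}\right) = - \frac{3 m}{2}$)
$K{\left(s \right)} = - s \left(-4 + s\right)$ ($K{\left(s \right)} = - \frac{\left(s + s\right) \left(s - 4\right)}{2} = - \frac{2 s \left(-4 + s\right)}{2} = - s \left(-4 + s\right)$)
$W{\left(f,N \right)} = -1677$ ($W{\left(f,N \right)} = \left(- \frac{3}{2}\right) 26 \left(4 - \left(- \frac{3}{2}\right) 26\right) = - 39 \left(4 - -39\right) = - 39 \left(4 + 39\right) = \left(-39\right) 43 = -1677$)
$89 + W{\left(-3,- \frac{21}{20} \right)} = 89 - 1677 = -1588$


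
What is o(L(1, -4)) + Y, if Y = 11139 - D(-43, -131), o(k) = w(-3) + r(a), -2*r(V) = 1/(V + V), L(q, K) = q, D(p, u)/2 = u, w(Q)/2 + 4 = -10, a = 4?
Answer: 181967/16 ≈ 11373.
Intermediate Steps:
w(Q) = -28 (w(Q) = -8 + 2*(-10) = -8 - 20 = -28)
D(p, u) = 2*u
r(V) = -1/(4*V) (r(V) = -1/(2*(V + V)) = -1/(2*V)/2 = -1/(4*V))
o(k) = -449/16 (o(k) = -28 - ¼/4 = -28 - ¼*¼ = -28 - 1/16 = -449/16)
Y = 11401 (Y = 11139 - 2*(-131) = 11139 - 1*(-262) = 11139 + 262 = 11401)
o(L(1, -4)) + Y = -449/16 + 11401 = 181967/16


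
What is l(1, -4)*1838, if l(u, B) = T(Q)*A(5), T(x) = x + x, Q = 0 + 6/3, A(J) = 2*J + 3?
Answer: 95576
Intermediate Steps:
A(J) = 3 + 2*J
Q = 2 (Q = 0 + 6*(⅓) = 0 + 2 = 2)
T(x) = 2*x
l(u, B) = 52 (l(u, B) = (2*2)*(3 + 2*5) = 4*(3 + 10) = 4*13 = 52)
l(1, -4)*1838 = 52*1838 = 95576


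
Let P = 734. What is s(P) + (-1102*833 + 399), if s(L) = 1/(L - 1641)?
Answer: -832233270/907 ≈ -9.1757e+5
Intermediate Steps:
s(L) = 1/(-1641 + L)
s(P) + (-1102*833 + 399) = 1/(-1641 + 734) + (-1102*833 + 399) = 1/(-907) + (-917966 + 399) = -1/907 - 917567 = -832233270/907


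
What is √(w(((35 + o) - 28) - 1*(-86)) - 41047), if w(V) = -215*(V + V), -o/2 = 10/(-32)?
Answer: I*√325223/2 ≈ 285.14*I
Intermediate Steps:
o = 5/8 (o = -20/(-32) = -20*(-1)/32 = -2*(-5/16) = 5/8 ≈ 0.62500)
w(V) = -430*V
√(w(((35 + o) - 28) - 1*(-86)) - 41047) = √(-430*(((35 + 5/8) - 28) - 1*(-86)) - 41047) = √(-430*((285/8 - 28) + 86) - 41047) = √(-430*(61/8 + 86) - 41047) = √(-430*749/8 - 41047) = √(-161035/4 - 41047) = √(-325223/4) = I*√325223/2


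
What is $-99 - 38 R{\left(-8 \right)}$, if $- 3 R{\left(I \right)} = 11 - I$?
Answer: $\frac{425}{3} \approx 141.67$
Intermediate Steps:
$R{\left(I \right)} = - \frac{11}{3} + \frac{I}{3}$ ($R{\left(I \right)} = - \frac{11 - I}{3} = - \frac{11}{3} + \frac{I}{3}$)
$-99 - 38 R{\left(-8 \right)} = -99 - 38 \left(- \frac{11}{3} + \frac{1}{3} \left(-8\right)\right) = -99 - 38 \left(- \frac{11}{3} - \frac{8}{3}\right) = -99 - - \frac{722}{3} = -99 + \frac{722}{3} = \frac{425}{3}$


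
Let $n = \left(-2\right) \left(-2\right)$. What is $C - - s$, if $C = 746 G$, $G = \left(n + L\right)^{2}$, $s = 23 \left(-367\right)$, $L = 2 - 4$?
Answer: $-5457$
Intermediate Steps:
$L = -2$ ($L = 2 - 4 = -2$)
$s = -8441$
$n = 4$
$G = 4$ ($G = \left(4 - 2\right)^{2} = 2^{2} = 4$)
$C = 2984$ ($C = 746 \cdot 4 = 2984$)
$C - - s = 2984 - \left(-1\right) \left(-8441\right) = 2984 - 8441 = -5457$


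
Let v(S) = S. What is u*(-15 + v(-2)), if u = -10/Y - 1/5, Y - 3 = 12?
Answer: 221/15 ≈ 14.733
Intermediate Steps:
Y = 15 (Y = 3 + 12 = 15)
u = -13/15 (u = -10/15 - 1/5 = -10*1/15 - 1*⅕ = -⅔ - ⅕ = -13/15 ≈ -0.86667)
u*(-15 + v(-2)) = -13*(-15 - 2)/15 = -13/15*(-17) = 221/15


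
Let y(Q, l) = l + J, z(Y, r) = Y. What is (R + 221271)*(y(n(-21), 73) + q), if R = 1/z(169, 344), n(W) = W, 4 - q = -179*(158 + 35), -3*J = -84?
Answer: 1295804609600/169 ≈ 7.6675e+9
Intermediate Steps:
J = 28 (J = -1/3*(-84) = 28)
q = 34551 (q = 4 - (-179)*(158 + 35) = 4 - (-179)*193 = 4 - 1*(-34547) = 4 + 34547 = 34551)
R = 1/169 ≈ 0.0059172
y(Q, l) = 28 + l (y(Q, l) = l + 28 = 28 + l)
(R + 221271)*(y(n(-21), 73) + q) = (1/169 + 221271)*((28 + 73) + 34551) = 37394800*(101 + 34551)/169 = (37394800/169)*34652 = 1295804609600/169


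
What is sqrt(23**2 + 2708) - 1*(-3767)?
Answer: 3767 + sqrt(3237) ≈ 3823.9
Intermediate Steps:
sqrt(23**2 + 2708) - 1*(-3767) = sqrt(529 + 2708) + 3767 = sqrt(3237) + 3767 = 3767 + sqrt(3237)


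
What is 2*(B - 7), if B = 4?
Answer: -6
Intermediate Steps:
2*(B - 7) = 2*(4 - 7) = 2*(-3) = -6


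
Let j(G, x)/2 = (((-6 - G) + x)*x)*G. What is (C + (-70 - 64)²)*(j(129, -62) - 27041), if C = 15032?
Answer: 103060152948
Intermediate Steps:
j(G, x) = 2*G*x*(-6 + x - G) (j(G, x) = 2*((((-6 - G) + x)*x)*G) = 2*(((-6 + x - G)*x)*G) = 2*((x*(-6 + x - G))*G) = 2*(G*x*(-6 + x - G)) = 2*G*x*(-6 + x - G))
(C + (-70 - 64)²)*(j(129, -62) - 27041) = (15032 + (-70 - 64)²)*(2*129*(-62)*(-6 - 62 - 1*129) - 27041) = (15032 + (-134)²)*(2*129*(-62)*(-6 - 62 - 129) - 27041) = (15032 + 17956)*(2*129*(-62)*(-197) - 27041) = 32988*(3151212 - 27041) = 32988*3124171 = 103060152948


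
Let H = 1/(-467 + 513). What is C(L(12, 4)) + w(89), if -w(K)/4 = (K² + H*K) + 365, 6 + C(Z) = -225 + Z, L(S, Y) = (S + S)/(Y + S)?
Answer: -1535537/46 ≈ -33381.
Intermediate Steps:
H = 1/46 ≈ 0.021739
L(S, Y) = 2*S/(S + Y) (L(S, Y) = (2*S)/(S + Y) = 2*S/(S + Y))
C(Z) = -231 + Z (C(Z) = -6 + (-225 + Z) = -231 + Z)
w(K) = -1460 - 4*K² - 2*K/23 (w(K) = -4*((K² + K/46) + 365) = -4*(365 + K² + K/46) = -1460 - 4*K² - 2*K/23)
C(L(12, 4)) + w(89) = (-231 + 2*12/(12 + 4)) + (-1460 - 4*89² - 2/23*89) = (-231 + 2*12/16) + (-1460 - 4*7921 - 178/23) = (-231 + 2*12*(1/16)) + (-1460 - 31684 - 178/23) = (-231 + 3/2) - 762490/23 = -459/2 - 762490/23 = -1535537/46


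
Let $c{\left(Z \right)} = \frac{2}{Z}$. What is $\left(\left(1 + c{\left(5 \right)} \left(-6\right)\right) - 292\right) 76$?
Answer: $- \frac{111492}{5} \approx -22298.0$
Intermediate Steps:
$\left(\left(1 + c{\left(5 \right)} \left(-6\right)\right) - 292\right) 76 = \left(\left(1 + \frac{2}{5} \left(-6\right)\right) - 292\right) 76 = \left(\left(1 - \frac{12}{5}\right) - 292\right) 76 = \left(- \frac{7}{5} - 292\right) 76 = \left(- \frac{1467}{5}\right) 76 = - \frac{111492}{5}$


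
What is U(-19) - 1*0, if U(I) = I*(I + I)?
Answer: 722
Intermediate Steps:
U(I) = 2*I**2 (U(I) = I*(2*I) = 2*I**2)
U(-19) - 1*0 = 2*(-19)**2 - 1*0 = 2*361 + 0 = 722 + 0 = 722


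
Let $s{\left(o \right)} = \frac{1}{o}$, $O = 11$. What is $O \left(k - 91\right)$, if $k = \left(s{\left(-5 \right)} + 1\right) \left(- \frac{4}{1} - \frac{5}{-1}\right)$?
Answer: $- \frac{4961}{5} \approx -992.2$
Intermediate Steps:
$k = \frac{4}{5}$ ($k = \left(\frac{1}{-5} + 1\right) \left(- \frac{4}{1} - \frac{5}{-1}\right) = \left(- \frac{1}{5} + 1\right) \left(\left(-4\right) 1 - -5\right) = \frac{4 \left(-4 + 5\right)}{5} = \frac{4}{5} \cdot 1 = \frac{4}{5} \approx 0.8$)
$O \left(k - 91\right) = 11 \left(\frac{4}{5} - 91\right) = 11 \left(- \frac{451}{5}\right) = - \frac{4961}{5}$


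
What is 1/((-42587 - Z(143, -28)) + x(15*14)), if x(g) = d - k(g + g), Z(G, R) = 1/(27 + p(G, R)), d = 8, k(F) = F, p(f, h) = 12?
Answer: -39/1676962 ≈ -2.3256e-5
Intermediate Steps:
Z(G, R) = 1/39 (Z(G, R) = 1/(27 + 12) = 1/39)
x(g) = 8 - 2*g (x(g) = 8 - (g + g) = 8 - 2*g)
1/((-42587 - Z(143, -28)) + x(15*14)) = 1/((-42587 - 1*1/39) + (8 - 30*14)) = 1/((-42587 - 1/39) + (8 - 2*210)) = 1/(-1660894/39 + (8 - 420)) = 1/(-1660894/39 - 412) = 1/(-1676962/39) = -39/1676962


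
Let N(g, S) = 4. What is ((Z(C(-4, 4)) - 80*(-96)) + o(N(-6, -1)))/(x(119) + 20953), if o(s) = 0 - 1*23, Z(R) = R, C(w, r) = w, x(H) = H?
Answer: 2551/7024 ≈ 0.36318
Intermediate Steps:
o(s) = -23 (o(s) = 0 - 23 = -23)
((Z(C(-4, 4)) - 80*(-96)) + o(N(-6, -1)))/(x(119) + 20953) = ((-4 - 80*(-96)) - 23)/(119 + 20953) = ((-4 + 7680) - 23)/21072 = (7676 - 23)*(1/21072) = 7653*(1/21072) = 2551/7024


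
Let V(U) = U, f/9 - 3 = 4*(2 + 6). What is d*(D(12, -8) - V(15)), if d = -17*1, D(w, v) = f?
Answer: -5100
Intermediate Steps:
f = 315 (f = 27 + 9*(4*(2 + 6)) = 27 + 9*(4*8) = 27 + 9*32 = 27 + 288 = 315)
D(w, v) = 315
d = -17
d*(D(12, -8) - V(15)) = -17*(315 - 1*15) = -17*(315 - 15) = -17*300 = -5100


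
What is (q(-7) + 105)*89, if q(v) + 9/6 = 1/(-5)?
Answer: 91937/10 ≈ 9193.7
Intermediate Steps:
q(v) = -17/10 (q(v) = -3/2 + 1/(-5) = -3/2 - ⅕ = -17/10)
(q(-7) + 105)*89 = (-17/10 + 105)*89 = (1033/10)*89 = 91937/10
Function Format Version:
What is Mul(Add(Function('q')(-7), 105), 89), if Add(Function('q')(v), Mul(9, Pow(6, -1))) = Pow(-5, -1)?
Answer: Rational(91937, 10) ≈ 9193.7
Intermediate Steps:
Function('q')(v) = Rational(-17, 10) (Function('q')(v) = Add(Rational(-3, 2), Pow(-5, -1)) = Add(Rational(-3, 2), Rational(-1, 5)) = Rational(-17, 10))
Mul(Add(Function('q')(-7), 105), 89) = Mul(Add(Rational(-17, 10), 105), 89) = Mul(Rational(1033, 10), 89) = Rational(91937, 10)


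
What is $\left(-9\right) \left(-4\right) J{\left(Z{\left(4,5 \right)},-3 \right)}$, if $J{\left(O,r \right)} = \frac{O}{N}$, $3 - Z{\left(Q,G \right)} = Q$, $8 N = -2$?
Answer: $144$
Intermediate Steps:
$N = - \frac{1}{4}$ ($N = \frac{1}{8} \left(-2\right) = - \frac{1}{4} \approx -0.25$)
$Z{\left(Q,G \right)} = 3 - Q$
$J{\left(O,r \right)} = - 4 O$ ($J{\left(O,r \right)} = \frac{O}{- \frac{1}{4}} = O \left(-4\right) = - 4 O$)
$\left(-9\right) \left(-4\right) J{\left(Z{\left(4,5 \right)},-3 \right)} = \left(-9\right) \left(-4\right) \left(- 4 \left(3 - 4\right)\right) = 36 \left(- 4 \left(3 - 4\right)\right) = 36 \left(\left(-4\right) \left(-1\right)\right) = 36 \cdot 4 = 144$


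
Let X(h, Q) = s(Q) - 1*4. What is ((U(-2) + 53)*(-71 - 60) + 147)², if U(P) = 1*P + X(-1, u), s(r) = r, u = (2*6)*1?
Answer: 57486724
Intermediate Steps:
u = 12 (u = 12*1 = 12)
X(h, Q) = -4 + Q (X(h, Q) = Q - 1*4 = Q - 4 = -4 + Q)
U(P) = 8 + P (U(P) = 1*P + (-4 + 12) = P + 8 = 8 + P)
((U(-2) + 53)*(-71 - 60) + 147)² = (((8 - 2) + 53)*(-71 - 60) + 147)² = ((6 + 53)*(-131) + 147)² = (59*(-131) + 147)² = (-7729 + 147)² = (-7582)² = 57486724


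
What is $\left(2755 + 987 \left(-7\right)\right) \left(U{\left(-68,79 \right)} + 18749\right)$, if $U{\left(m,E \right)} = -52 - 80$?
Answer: $-77335018$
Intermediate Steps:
$U{\left(m,E \right)} = -132$
$\left(2755 + 987 \left(-7\right)\right) \left(U{\left(-68,79 \right)} + 18749\right) = \left(2755 + 987 \left(-7\right)\right) \left(-132 + 18749\right) = \left(2755 - 6909\right) 18617 = \left(-4154\right) 18617 = -77335018$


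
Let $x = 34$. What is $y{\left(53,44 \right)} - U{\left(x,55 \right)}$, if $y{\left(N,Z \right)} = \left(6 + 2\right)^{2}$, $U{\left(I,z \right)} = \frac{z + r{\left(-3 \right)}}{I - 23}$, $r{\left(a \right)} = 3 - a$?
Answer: $\frac{643}{11} \approx 58.455$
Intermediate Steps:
$U{\left(I,z \right)} = \frac{6 + z}{-23 + I}$ ($U{\left(I,z \right)} = \frac{z + \left(3 - -3\right)}{I - 23} = \frac{z + \left(3 + 3\right)}{-23 + I} = \frac{z + 6}{-23 + I} = \frac{6 + z}{-23 + I}$)
$y{\left(N,Z \right)} = 64$ ($y{\left(N,Z \right)} = 8^{2} = 64$)
$y{\left(53,44 \right)} - U{\left(x,55 \right)} = 64 - \frac{6 + 55}{-23 + 34} = 64 - \frac{1}{11} \cdot 61 = 64 - \frac{61}{11} = \frac{643}{11}$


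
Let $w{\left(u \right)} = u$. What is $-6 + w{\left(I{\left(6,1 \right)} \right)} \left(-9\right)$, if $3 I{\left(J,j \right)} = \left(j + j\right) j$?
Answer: $-12$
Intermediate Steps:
$I{\left(J,j \right)} = \frac{2 j^{2}}{3}$ ($I{\left(J,j \right)} = \frac{\left(j + j\right) j}{3} = \frac{2 j j}{3} = \frac{2 j^{2}}{3}$)
$-6 + w{\left(I{\left(6,1 \right)} \right)} \left(-9\right) = -6 + \frac{2 \cdot 1^{2}}{3} \left(-9\right) = -6 + \frac{2}{3} \cdot 1 \left(-9\right) = -6 + \frac{2}{3} \left(-9\right) = -6 - 6 = -12$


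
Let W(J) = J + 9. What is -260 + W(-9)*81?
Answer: -260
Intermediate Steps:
W(J) = 9 + J
-260 + W(-9)*81 = -260 + (9 - 9)*81 = -260 + 0*81 = -260 + 0 = -260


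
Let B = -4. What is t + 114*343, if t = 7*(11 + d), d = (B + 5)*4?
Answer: 39207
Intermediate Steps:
d = 4 (d = (-4 + 5)*4 = 1*4 = 4)
t = 105 (t = 7*(11 + 4) = 7*15 = 105)
t + 114*343 = 105 + 114*343 = 105 + 39102 = 39207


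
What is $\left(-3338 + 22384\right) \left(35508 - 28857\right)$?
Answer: $126674946$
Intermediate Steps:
$\left(-3338 + 22384\right) \left(35508 - 28857\right) = 19046 \cdot 6651 = 126674946$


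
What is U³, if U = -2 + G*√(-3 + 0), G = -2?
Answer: 64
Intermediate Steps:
U = -2 - 2*I*√3 (U = -2 - 2*√(-3 + 0) = -2 - 2*I*√3 ≈ -2.0 - 3.4641*I)
U³ = (-2 - 2*I*√3)³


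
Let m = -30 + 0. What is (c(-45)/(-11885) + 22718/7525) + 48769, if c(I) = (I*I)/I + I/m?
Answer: 1744763022957/35773850 ≈ 48772.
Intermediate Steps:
m = -30
c(I) = 29*I/30 (c(I) = (I*I)/I + I/(-30) = I²/I + I*(-1/30) = I - I/30 = 29*I/30)
(c(-45)/(-11885) + 22718/7525) + 48769 = (((29/30)*(-45))/(-11885) + 22718/7525) + 48769 = (-87/2*(-1/11885) + 22718*(1/7525)) + 48769 = (87/23770 + 22718/7525) + 48769 = 108132307/35773850 + 48769 = 1744763022957/35773850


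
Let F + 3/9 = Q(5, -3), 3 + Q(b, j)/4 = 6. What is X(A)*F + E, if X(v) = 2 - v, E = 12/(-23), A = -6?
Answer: 6404/69 ≈ 92.812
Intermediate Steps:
Q(b, j) = 12 (Q(b, j) = -12 + 4*6 = -12 + 24 = 12)
E = -12/23 (E = 12*(-1/23) = -12/23 ≈ -0.52174)
F = 35/3 (F = -1/3 + 12 = 35/3 ≈ 11.667)
X(A)*F + E = (2 - 1*(-6))*(35/3) - 12/23 = (2 + 6)*(35/3) - 12/23 = 8*(35/3) - 12/23 = 280/3 - 12/23 = 6404/69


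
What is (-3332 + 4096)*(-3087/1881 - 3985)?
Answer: -636570912/209 ≈ -3.0458e+6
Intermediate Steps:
(-3332 + 4096)*(-3087/1881 - 3985) = 764*(-3087*1/1881 - 3985) = 764*(-343/209 - 3985) = 764*(-833208/209) = -636570912/209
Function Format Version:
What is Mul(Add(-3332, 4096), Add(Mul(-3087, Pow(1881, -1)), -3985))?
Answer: Rational(-636570912, 209) ≈ -3.0458e+6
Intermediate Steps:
Mul(Add(-3332, 4096), Add(Mul(-3087, Pow(1881, -1)), -3985)) = Mul(764, Add(Mul(-3087, Rational(1, 1881)), -3985)) = Mul(764, Add(Rational(-343, 209), -3985)) = Mul(764, Rational(-833208, 209)) = Rational(-636570912, 209)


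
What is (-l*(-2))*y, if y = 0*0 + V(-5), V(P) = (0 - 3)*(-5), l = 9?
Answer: 270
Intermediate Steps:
V(P) = 15 (V(P) = -3*(-5) = 15)
y = 15 (y = 0*0 + 15 = 0 + 15 = 15)
(-l*(-2))*y = (-1*9*(-2))*15 = -9*(-2)*15 = 18*15 = 270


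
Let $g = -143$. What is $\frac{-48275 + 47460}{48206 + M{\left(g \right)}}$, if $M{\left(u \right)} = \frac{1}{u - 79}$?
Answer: $- \frac{180930}{10701731} \approx -0.016907$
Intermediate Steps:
$M{\left(u \right)} = \frac{1}{-79 + u}$
$\frac{-48275 + 47460}{48206 + M{\left(g \right)}} = \frac{-48275 + 47460}{48206 + \frac{1}{-79 - 143}} = - \frac{815}{48206 + \frac{1}{-222}} = - \frac{815}{48206 - \frac{1}{222}} = - \frac{815}{\frac{10701731}{222}} = \left(-815\right) \frac{222}{10701731} = - \frac{180930}{10701731}$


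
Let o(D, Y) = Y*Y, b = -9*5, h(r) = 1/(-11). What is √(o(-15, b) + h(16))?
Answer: √245014/11 ≈ 44.999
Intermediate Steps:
h(r) = -1/11
b = -45
o(D, Y) = Y²
√(o(-15, b) + h(16)) = √((-45)² - 1/11) = √(2025 - 1/11) = √(22274/11) = √245014/11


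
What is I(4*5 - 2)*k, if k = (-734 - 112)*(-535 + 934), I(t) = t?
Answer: -6075972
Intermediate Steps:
k = -337554 (k = -846*399 = -337554)
I(4*5 - 2)*k = (4*5 - 2)*(-337554) = (20 - 2)*(-337554) = 18*(-337554) = -6075972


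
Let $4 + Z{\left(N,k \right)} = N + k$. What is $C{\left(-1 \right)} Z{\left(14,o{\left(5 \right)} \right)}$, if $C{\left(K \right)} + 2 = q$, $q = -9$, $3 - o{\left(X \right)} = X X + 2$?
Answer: $154$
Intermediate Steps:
$o{\left(X \right)} = 1 - X^{2}$ ($o{\left(X \right)} = 3 - \left(X X + 2\right) = 3 - \left(X^{2} + 2\right) = 3 - \left(2 + X^{2}\right) = 1 - X^{2}$)
$Z{\left(N,k \right)} = -4 + N + k$ ($Z{\left(N,k \right)} = -4 + \left(N + k\right) = -4 + N + k$)
$C{\left(K \right)} = -11$ ($C{\left(K \right)} = -2 - 9 = -11$)
$C{\left(-1 \right)} Z{\left(14,o{\left(5 \right)} \right)} = - 11 \left(-4 + 14 + \left(1 - 5^{2}\right)\right) = - 11 \left(-4 + 14 + \left(1 - 25\right)\right) = - 11 \left(-4 + 14 - 24\right) = \left(-11\right) \left(-14\right) = 154$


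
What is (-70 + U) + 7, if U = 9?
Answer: -54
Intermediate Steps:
(-70 + U) + 7 = (-70 + 9) + 7 = -61 + 7 = -54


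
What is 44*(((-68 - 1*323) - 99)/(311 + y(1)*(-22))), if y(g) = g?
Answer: -21560/289 ≈ -74.602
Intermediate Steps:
44*(((-68 - 1*323) - 99)/(311 + y(1)*(-22))) = 44*(((-68 - 1*323) - 99)/(311 + 1*(-22))) = 44*(((-68 - 323) - 99)/(311 - 22)) = 44*((-391 - 99)/289) = 44*(-490*1/289) = 44*(-490/289) = -21560/289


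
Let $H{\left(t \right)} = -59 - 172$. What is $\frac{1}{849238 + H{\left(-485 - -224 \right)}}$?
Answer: $\frac{1}{849007} \approx 1.1778 \cdot 10^{-6}$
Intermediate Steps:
$H{\left(t \right)} = -231$
$\frac{1}{849238 + H{\left(-485 - -224 \right)}} = \frac{1}{849238 - 231} = \frac{1}{849007}$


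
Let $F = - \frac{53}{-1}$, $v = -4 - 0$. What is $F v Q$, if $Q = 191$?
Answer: $-40492$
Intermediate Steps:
$v = -4$ ($v = -4 + 0 = -4$)
$F = 53$ ($F = \left(-53\right) \left(-1\right) = 53$)
$F v Q = 53 \left(\left(-4\right) 191\right) = 53 \left(-764\right) = -40492$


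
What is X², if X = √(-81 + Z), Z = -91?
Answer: -172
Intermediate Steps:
X = 2*I*√43 (X = √(-81 - 91) = √(-172) = 2*I*√43 ≈ 13.115*I)
X² = (2*I*√43)² = -172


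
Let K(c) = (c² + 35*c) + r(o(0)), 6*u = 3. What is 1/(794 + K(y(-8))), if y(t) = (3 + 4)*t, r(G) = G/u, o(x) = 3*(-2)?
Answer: 1/1958 ≈ 0.00051073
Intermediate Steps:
u = ½ (u = (⅙)*3 = ½ ≈ 0.50000)
o(x) = -6
r(G) = 2*G (r(G) = G/(½) = G*2 = 2*G)
y(t) = 7*t
K(c) = -12 + c² + 35*c (K(c) = (c² + 35*c) + 2*(-6) = (c² + 35*c) - 12 = -12 + c² + 35*c)
1/(794 + K(y(-8))) = 1/(794 + (-12 + (7*(-8))² + 35*(7*(-8)))) = 1/(794 + (-12 + (-56)² + 35*(-56))) = 1/(794 + (-12 + 3136 - 1960)) = 1/(794 + 1164) = 1/1958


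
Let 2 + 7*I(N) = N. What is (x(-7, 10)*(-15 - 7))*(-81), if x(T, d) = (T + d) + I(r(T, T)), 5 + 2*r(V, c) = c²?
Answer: 73062/7 ≈ 10437.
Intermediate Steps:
r(V, c) = -5/2 + c²/2
I(N) = -2/7 + N/7
x(T, d) = -9/14 + T + d + T²/14 (x(T, d) = (T + d) + (-2/7 + (-5/2 + T²/2)/7) = (T + d) + (-2/7 + (-5/14 + T²/14)) = (T + d) + (-9/14 + T²/14) = -9/14 + T + d + T²/14)
(x(-7, 10)*(-15 - 7))*(-81) = ((-9/14 - 7 + 10 + (1/14)*(-7)²)*(-15 - 7))*(-81) = ((-9/14 - 7 + 10 + (1/14)*49)*(-22))*(-81) = ((-9/14 - 7 + 10 + 7/2)*(-22))*(-81) = ((41/7)*(-22))*(-81) = -902/7*(-81) = 73062/7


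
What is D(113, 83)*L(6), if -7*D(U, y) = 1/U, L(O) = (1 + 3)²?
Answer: -16/791 ≈ -0.020228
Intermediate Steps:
L(O) = 16 (L(O) = 4² = 16)
D(U, y) = -1/(7*U)
D(113, 83)*L(6) = -⅐/113*16 = -⅐*1/113*16 = -1/791*16 = -16/791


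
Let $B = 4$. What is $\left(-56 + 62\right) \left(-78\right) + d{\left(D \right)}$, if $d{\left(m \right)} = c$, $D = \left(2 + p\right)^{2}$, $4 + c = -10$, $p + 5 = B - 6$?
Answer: $-482$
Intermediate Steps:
$p = -7$ ($p = -5 + \left(4 - 6\right) = -5 - 2 = -7$)
$c = -14$ ($c = -4 - 10 = -14$)
$D = 25$ ($D = \left(2 - 7\right)^{2} = \left(-5\right)^{2} = 25$)
$d{\left(m \right)} = -14$
$\left(-56 + 62\right) \left(-78\right) + d{\left(D \right)} = \left(-56 + 62\right) \left(-78\right) - 14 = 6 \left(-78\right) - 14 = -468 - 14 = -482$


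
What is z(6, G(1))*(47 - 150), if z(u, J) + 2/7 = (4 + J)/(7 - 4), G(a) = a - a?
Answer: -2266/21 ≈ -107.90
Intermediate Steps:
G(a) = 0
z(u, J) = 22/21 + J/3 (z(u, J) = -2/7 + (4 + J)/(7 - 4) = -2/7 + (4 + J)/3 = -2/7 + (4 + J)*(⅓) = -2/7 + (4/3 + J/3) = 22/21 + J/3)
z(6, G(1))*(47 - 150) = (22/21 + (⅓)*0)*(47 - 150) = (22/21 + 0)*(-103) = (22/21)*(-103) = -2266/21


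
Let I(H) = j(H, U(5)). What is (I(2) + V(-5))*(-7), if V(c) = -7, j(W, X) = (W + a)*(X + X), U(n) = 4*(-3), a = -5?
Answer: -455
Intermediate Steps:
U(n) = -12
j(W, X) = 2*X*(-5 + W) (j(W, X) = (W - 5)*(X + X) = (-5 + W)*(2*X) = 2*X*(-5 + W))
I(H) = 120 - 24*H (I(H) = 2*(-12)*(-5 + H) = 120 - 24*H)
(I(2) + V(-5))*(-7) = ((120 - 24*2) - 7)*(-7) = ((120 - 48) - 7)*(-7) = (72 - 7)*(-7) = 65*(-7) = -455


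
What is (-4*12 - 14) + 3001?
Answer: 2939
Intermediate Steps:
(-4*12 - 14) + 3001 = (-48 - 14) + 3001 = -62 + 3001 = 2939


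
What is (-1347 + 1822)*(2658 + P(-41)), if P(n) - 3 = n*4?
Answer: 1186075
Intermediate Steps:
P(n) = 3 + 4*n (P(n) = 3 + n*4 = 3 + 4*n)
(-1347 + 1822)*(2658 + P(-41)) = (-1347 + 1822)*(2658 + (3 + 4*(-41))) = 475*(2658 + (3 - 164)) = 475*(2658 - 161) = 475*2497 = 1186075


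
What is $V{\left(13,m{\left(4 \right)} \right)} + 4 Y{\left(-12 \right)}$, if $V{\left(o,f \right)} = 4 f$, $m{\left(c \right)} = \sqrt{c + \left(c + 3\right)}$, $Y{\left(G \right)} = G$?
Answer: $-48 + 4 \sqrt{11} \approx -34.734$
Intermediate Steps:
$m{\left(c \right)} = \sqrt{3 + 2 c}$ ($m{\left(c \right)} = \sqrt{c + \left(3 + c\right)} = \sqrt{3 + 2 c}$)
$V{\left(13,m{\left(4 \right)} \right)} + 4 Y{\left(-12 \right)} = 4 \sqrt{3 + 2 \cdot 4} + 4 \left(-12\right) = 4 \sqrt{3 + 8} - 48 = 4 \sqrt{11} - 48 = -48 + 4 \sqrt{11}$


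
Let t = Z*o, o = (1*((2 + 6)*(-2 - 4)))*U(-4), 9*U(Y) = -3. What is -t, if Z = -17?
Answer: 272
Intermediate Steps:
U(Y) = -1/3 (U(Y) = (1/9)*(-3) = -1/3)
o = 16 (o = (1*((2 + 6)*(-2 - 4)))*(-1/3) = (1*(8*(-6)))*(-1/3) = (1*(-48))*(-1/3) = -48*(-1/3) = 16)
t = -272 (t = -17*16 = -272)
-t = -1*(-272) = 272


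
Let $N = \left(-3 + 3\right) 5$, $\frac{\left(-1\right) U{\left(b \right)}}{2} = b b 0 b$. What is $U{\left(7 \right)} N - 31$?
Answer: $-31$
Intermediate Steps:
$U{\left(b \right)} = 0$ ($U{\left(b \right)} = - 2 b b 0 b = - 2 b 0 b = - 2 \cdot 0 b = \left(-2\right) 0 = 0$)
$N = 0$ ($N = 0 \cdot 5 = 0$)
$U{\left(7 \right)} N - 31 = 0 \cdot 0 - 31 = 0 - 31 = -31$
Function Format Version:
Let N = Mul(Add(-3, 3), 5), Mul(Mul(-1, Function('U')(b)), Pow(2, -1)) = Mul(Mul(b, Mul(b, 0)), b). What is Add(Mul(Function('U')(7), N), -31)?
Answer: -31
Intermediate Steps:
Function('U')(b) = 0 (Function('U')(b) = Mul(-2, Mul(Mul(b, Mul(b, 0)), b)) = Mul(-2, Mul(Mul(b, 0), b)) = Mul(-2, Mul(0, b)) = Mul(-2, 0) = 0)
N = 0 (N = Mul(0, 5) = 0)
Add(Mul(Function('U')(7), N), -31) = Add(Mul(0, 0), -31) = Add(0, -31) = -31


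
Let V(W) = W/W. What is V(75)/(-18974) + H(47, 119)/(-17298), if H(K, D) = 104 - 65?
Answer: -63107/27351021 ≈ -0.0023073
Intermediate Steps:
V(W) = 1
H(K, D) = 39
V(75)/(-18974) + H(47, 119)/(-17298) = 1/(-18974) + 39/(-17298) = 1*(-1/18974) + 39*(-1/17298) = -1/18974 - 13/5766 = -63107/27351021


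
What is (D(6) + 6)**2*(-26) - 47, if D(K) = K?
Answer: -3791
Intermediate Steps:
(D(6) + 6)**2*(-26) - 47 = (6 + 6)**2*(-26) - 47 = 12**2*(-26) - 47 = 144*(-26) - 47 = -3744 - 47 = -3791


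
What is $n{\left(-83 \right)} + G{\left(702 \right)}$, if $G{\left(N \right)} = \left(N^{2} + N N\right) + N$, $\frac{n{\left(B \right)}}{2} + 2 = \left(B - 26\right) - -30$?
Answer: $986148$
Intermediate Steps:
$n{\left(B \right)} = 4 + 2 B$ ($n{\left(B \right)} = -4 + 2 \left(\left(B - 26\right) - -30\right) = -4 + 2 \left(\left(B - 26\right) + 30\right) = -4 + 2 \left(\left(-26 + B\right) + 30\right) = -4 + 2 \left(4 + B\right) = -4 + \left(8 + 2 B\right) = 4 + 2 B$)
$G{\left(N \right)} = N + 2 N^{2}$ ($G{\left(N \right)} = \left(N^{2} + N^{2}\right) + N = 2 N^{2} + N = N + 2 N^{2}$)
$n{\left(-83 \right)} + G{\left(702 \right)} = \left(4 + 2 \left(-83\right)\right) + 702 \left(1 + 2 \cdot 702\right) = \left(4 - 166\right) + 702 \left(1 + 1404\right) = -162 + 702 \cdot 1405 = -162 + 986310 = 986148$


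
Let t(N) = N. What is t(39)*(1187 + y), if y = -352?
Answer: 32565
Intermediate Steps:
t(39)*(1187 + y) = 39*(1187 - 352) = 39*835 = 32565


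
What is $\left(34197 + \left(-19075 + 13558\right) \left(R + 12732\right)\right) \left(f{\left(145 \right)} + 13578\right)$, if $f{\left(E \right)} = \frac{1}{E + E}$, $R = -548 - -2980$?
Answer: $- \frac{329285883259011}{290} \approx -1.1355 \cdot 10^{12}$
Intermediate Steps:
$R = 2432$ ($R = -548 + 2980 = 2432$)
$f{\left(E \right)} = \frac{1}{2 E}$
$\left(34197 + \left(-19075 + 13558\right) \left(R + 12732\right)\right) \left(f{\left(145 \right)} + 13578\right) = \left(34197 + \left(-19075 + 13558\right) \left(2432 + 12732\right)\right) \left(\frac{1}{2 \cdot 145} + 13578\right) = \left(34197 - 83659788\right) \left(\frac{1}{2} \cdot \frac{1}{145} + 13578\right) = \left(34197 - 83659788\right) \left(\frac{1}{290} + 13578\right) = \left(-83625591\right) \frac{3937621}{290} = - \frac{329285883259011}{290}$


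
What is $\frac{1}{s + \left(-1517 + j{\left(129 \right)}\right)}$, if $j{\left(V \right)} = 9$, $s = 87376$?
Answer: $\frac{1}{85868} \approx 1.1646 \cdot 10^{-5}$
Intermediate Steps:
$\frac{1}{s + \left(-1517 + j{\left(129 \right)}\right)} = \frac{1}{87376 + \left(-1517 + 9\right)} = \frac{1}{87376 - 1508} = \frac{1}{85868}$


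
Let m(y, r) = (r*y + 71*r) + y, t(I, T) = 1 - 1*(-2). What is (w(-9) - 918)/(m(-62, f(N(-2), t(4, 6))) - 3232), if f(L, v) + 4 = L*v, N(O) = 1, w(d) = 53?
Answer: 865/3303 ≈ 0.26188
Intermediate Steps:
t(I, T) = 3 (t(I, T) = 1 + 2 = 3)
f(L, v) = -4 + L*v
m(y, r) = y + 71*r + r*y (m(y, r) = (71*r + r*y) + y = y + 71*r + r*y)
(w(-9) - 918)/(m(-62, f(N(-2), t(4, 6))) - 3232) = (53 - 918)/((-62 + 71*(-4 + 1*3) + (-4 + 1*3)*(-62)) - 3232) = -865/((-62 + 71*(-4 + 3) + (-4 + 3)*(-62)) - 3232) = -865/((-62 + 71*(-1) - 1*(-62)) - 3232) = -865/((-62 - 71 + 62) - 3232) = -865/(-71 - 3232) = -865/(-3303) = -865*(-1/3303) = 865/3303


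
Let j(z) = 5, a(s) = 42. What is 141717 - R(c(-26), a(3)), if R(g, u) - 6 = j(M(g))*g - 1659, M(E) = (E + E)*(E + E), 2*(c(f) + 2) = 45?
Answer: 286535/2 ≈ 1.4327e+5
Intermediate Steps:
c(f) = 41/2 (c(f) = -2 + (½)*45 = -2 + 45/2 = 41/2)
M(E) = 4*E² (M(E) = (2*E)*(2*E) = 4*E²)
R(g, u) = -1653 + 5*g (R(g, u) = 6 + (5*g - 1659) = 6 + (-1659 + 5*g) = -1653 + 5*g)
141717 - R(c(-26), a(3)) = 141717 - (-1653 + 5*(41/2)) = 141717 - (-1653 + 205/2) = 141717 - 1*(-3101/2) = 141717 + 3101/2 = 286535/2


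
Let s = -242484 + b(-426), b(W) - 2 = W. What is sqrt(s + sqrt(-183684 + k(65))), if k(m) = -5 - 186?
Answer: sqrt(-242908 + 5*I*sqrt(7355)) ≈ 0.435 + 492.86*I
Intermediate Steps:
b(W) = 2 + W
k(m) = -191
s = -242908 (s = -242484 + (2 - 426) = -242484 - 424 = -242908)
sqrt(s + sqrt(-183684 + k(65))) = sqrt(-242908 + sqrt(-183684 - 191)) = sqrt(-242908 + sqrt(-183875)) = sqrt(-242908 + 5*I*sqrt(7355))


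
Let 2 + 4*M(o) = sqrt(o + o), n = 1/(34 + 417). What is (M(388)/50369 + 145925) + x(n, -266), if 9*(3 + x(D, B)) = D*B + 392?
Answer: 602875132847/4130258 + sqrt(194)/100738 ≈ 1.4597e+5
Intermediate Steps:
n = 1/451 ≈ 0.0022173
M(o) = -1/2 + sqrt(2)*sqrt(o)/4 (M(o) = -1/2 + sqrt(o + o)/4 = -1/2 + sqrt(2*o)/4 = -1/2 + (sqrt(2)*sqrt(o))/4 = -1/2 + sqrt(2)*sqrt(o)/4)
x(D, B) = 365/9 + B*D/9 (x(D, B) = -3 + (D*B + 392)/9 = -3 + (B*D + 392)/9 = -3 + (392 + B*D)/9 = -3 + (392/9 + B*D/9) = 365/9 + B*D/9)
(M(388)/50369 + 145925) + x(n, -266) = ((-1/2 + sqrt(2)*sqrt(388)/4)/50369 + 145925) + (365/9 + (1/9)*(-266)*(1/451)) = ((-1/2 + sqrt(2)*(2*sqrt(97))/4)*(1/50369) + 145925) + (365/9 - 266/4059) = ((-1/2 + sqrt(194)/2)*(1/50369) + 145925) + 18261/451 = ((-1/100738 + sqrt(194)/100738) + 145925) + 18261/451 = (14700192649/100738 + sqrt(194)/100738) + 18261/451 = 602875132847/4130258 + sqrt(194)/100738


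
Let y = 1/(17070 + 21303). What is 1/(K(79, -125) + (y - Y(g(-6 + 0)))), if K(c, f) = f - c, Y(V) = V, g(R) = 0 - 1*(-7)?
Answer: -38373/8096702 ≈ -0.0047393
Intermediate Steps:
g(R) = 7 (g(R) = 0 + 7 = 7)
y = 1/38373 ≈ 2.6060e-5
1/(K(79, -125) + (y - Y(g(-6 + 0)))) = 1/((-125 - 1*79) + (1/38373 - 1*7)) = 1/((-125 - 79) + (1/38373 - 7)) = 1/(-204 - 268610/38373) = 1/(-8096702/38373) = -38373/8096702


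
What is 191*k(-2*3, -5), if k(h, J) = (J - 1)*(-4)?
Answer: 4584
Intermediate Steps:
k(h, J) = 4 - 4*J (k(h, J) = (-1 + J)*(-4) = 4 - 4*J)
191*k(-2*3, -5) = 191*(4 - 4*(-5)) = 191*(4 + 20) = 191*24 = 4584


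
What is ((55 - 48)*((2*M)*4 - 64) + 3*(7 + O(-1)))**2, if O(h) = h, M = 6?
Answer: 8836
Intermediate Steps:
((55 - 48)*((2*M)*4 - 64) + 3*(7 + O(-1)))**2 = ((55 - 48)*((2*6)*4 - 64) + 3*(7 - 1))**2 = (7*(12*4 - 64) + 3*6)**2 = (7*(48 - 64) + 18)**2 = (7*(-16) + 18)**2 = (-112 + 18)**2 = (-94)**2 = 8836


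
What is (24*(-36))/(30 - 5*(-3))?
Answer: -96/5 ≈ -19.200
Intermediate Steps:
(24*(-36))/(30 - 5*(-3)) = -864/(30 + 15) = -864/45 = -864*1/45 = -96/5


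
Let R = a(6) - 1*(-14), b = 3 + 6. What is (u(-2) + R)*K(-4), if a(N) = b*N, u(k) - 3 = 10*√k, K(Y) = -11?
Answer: -781 - 110*I*√2 ≈ -781.0 - 155.56*I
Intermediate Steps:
b = 9
u(k) = 3 + 10*√k
a(N) = 9*N
R = 68 (R = 9*6 - 1*(-14) = 54 + 14 = 68)
(u(-2) + R)*K(-4) = ((3 + 10*√(-2)) + 68)*(-11) = ((3 + 10*(I*√2)) + 68)*(-11) = ((3 + 10*I*√2) + 68)*(-11) = (71 + 10*I*√2)*(-11) = -781 - 110*I*√2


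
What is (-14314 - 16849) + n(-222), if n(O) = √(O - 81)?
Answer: -31163 + I*√303 ≈ -31163.0 + 17.407*I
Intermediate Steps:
n(O) = √(-81 + O)
(-14314 - 16849) + n(-222) = (-14314 - 16849) + √(-81 - 222) = -31163 + √(-303) = -31163 + I*√303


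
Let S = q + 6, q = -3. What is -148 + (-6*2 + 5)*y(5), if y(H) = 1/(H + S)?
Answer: -1191/8 ≈ -148.88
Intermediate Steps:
S = 3 (S = -3 + 6 = 3)
y(H) = 1/(3 + H) (y(H) = 1/(H + 3) = 1/(3 + H))
-148 + (-6*2 + 5)*y(5) = -148 + (-6*2 + 5)/(3 + 5) = -148 + (-12 + 5)/8 = -148 - 7*⅛ = -148 - 7/8 = -1191/8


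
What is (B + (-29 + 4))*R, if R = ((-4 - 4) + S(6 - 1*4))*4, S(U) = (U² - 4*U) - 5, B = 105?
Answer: -5440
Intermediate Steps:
S(U) = -5 + U² - 4*U
R = -68 (R = ((-4 - 4) + (-5 + (6 - 1*4)² - 4*(6 - 1*4)))*4 = (-8 + (-5 + (6 - 4)² - 4*(6 - 4)))*4 = (-8 + (-5 + 2² - 4*2))*4 = (-8 + (-5 + 4 - 8))*4 = (-8 - 9)*4 = -17*4 = -68)
(B + (-29 + 4))*R = (105 + (-29 + 4))*(-68) = (105 - 25)*(-68) = 80*(-68) = -5440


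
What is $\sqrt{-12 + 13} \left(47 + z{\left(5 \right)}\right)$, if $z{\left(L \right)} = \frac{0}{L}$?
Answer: $47$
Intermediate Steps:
$z{\left(L \right)} = 0$
$\sqrt{-12 + 13} \left(47 + z{\left(5 \right)}\right) = \sqrt{-12 + 13} \left(47 + 0\right) = \sqrt{1} \cdot 47 = 1 \cdot 47 = 47$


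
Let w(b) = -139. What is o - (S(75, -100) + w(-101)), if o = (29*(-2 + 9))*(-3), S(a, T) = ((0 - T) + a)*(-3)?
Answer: 55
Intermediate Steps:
S(a, T) = -3*a + 3*T (S(a, T) = (-T + a)*(-3) = (a - T)*(-3) = -3*a + 3*T)
o = -609 (o = (29*7)*(-3) = 203*(-3) = -609)
o - (S(75, -100) + w(-101)) = -609 - ((-3*75 + 3*(-100)) - 139) = -609 - ((-225 - 300) - 139) = -609 - (-525 - 139) = -609 - 1*(-664) = -609 + 664 = 55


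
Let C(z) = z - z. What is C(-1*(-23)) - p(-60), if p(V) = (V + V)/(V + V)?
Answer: -1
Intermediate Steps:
p(V) = 1 (p(V) = (2*V)/((2*V)) = (2*V)*(1/(2*V)) = 1)
C(z) = 0
C(-1*(-23)) - p(-60) = 0 - 1*1 = 0 - 1 = -1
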